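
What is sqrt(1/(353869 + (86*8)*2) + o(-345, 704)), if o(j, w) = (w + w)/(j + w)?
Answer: sqrt(63790111779687645)/127532955 ≈ 1.9804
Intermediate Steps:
o(j, w) = 2*w/(j + w) (o(j, w) = (2*w)/(j + w) = 2*w/(j + w))
sqrt(1/(353869 + (86*8)*2) + o(-345, 704)) = sqrt(1/(353869 + (86*8)*2) + 2*704/(-345 + 704)) = sqrt(1/(353869 + 688*2) + 2*704/359) = sqrt(1/(353869 + 1376) + 2*704*(1/359)) = sqrt(1/355245 + 1408/359) = sqrt(500185319/127532955) = sqrt(63790111779687645)/127532955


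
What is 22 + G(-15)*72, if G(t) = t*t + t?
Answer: 15142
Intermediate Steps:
G(t) = t + t**2 (G(t) = t**2 + t = t + t**2)
22 + G(-15)*72 = 22 - 15*(1 - 15)*72 = 22 - 15*(-14)*72 = 22 + 210*72 = 22 + 15120 = 15142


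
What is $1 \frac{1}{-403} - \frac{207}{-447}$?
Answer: $\frac{27658}{60047} \approx 0.46061$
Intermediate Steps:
$1 \frac{1}{-403} - \frac{207}{-447} = 1 \left(- \frac{1}{403}\right) - - \frac{69}{149} = - \frac{1}{403} + \frac{69}{149} = \frac{27658}{60047}$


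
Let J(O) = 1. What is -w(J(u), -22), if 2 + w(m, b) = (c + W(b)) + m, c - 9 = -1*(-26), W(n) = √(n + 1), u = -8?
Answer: -34 - I*√21 ≈ -34.0 - 4.5826*I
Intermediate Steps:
W(n) = √(1 + n)
c = 35 (c = 9 - 1*(-26) = 9 + 26 = 35)
w(m, b) = 33 + m + √(1 + b) (w(m, b) = -2 + ((35 + √(1 + b)) + m) = -2 + (35 + m + √(1 + b)) = 33 + m + √(1 + b))
-w(J(u), -22) = -(33 + 1 + √(1 - 22)) = -(33 + 1 + √(-21)) = -(33 + 1 + I*√21) = -(34 + I*√21) = -34 - I*√21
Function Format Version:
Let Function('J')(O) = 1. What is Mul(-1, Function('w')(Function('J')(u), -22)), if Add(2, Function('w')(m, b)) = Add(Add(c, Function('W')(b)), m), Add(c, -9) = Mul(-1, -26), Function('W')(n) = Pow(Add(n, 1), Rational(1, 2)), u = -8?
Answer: Add(-34, Mul(-1, I, Pow(21, Rational(1, 2)))) ≈ Add(-34.000, Mul(-4.5826, I))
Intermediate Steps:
Function('W')(n) = Pow(Add(1, n), Rational(1, 2))
c = 35 (c = Add(9, Mul(-1, -26)) = Add(9, 26) = 35)
Function('w')(m, b) = Add(33, m, Pow(Add(1, b), Rational(1, 2))) (Function('w')(m, b) = Add(-2, Add(Add(35, Pow(Add(1, b), Rational(1, 2))), m)) = Add(-2, Add(35, m, Pow(Add(1, b), Rational(1, 2)))) = Add(33, m, Pow(Add(1, b), Rational(1, 2))))
Mul(-1, Function('w')(Function('J')(u), -22)) = Mul(-1, Add(33, 1, Pow(Add(1, -22), Rational(1, 2)))) = Mul(-1, Add(33, 1, Pow(-21, Rational(1, 2)))) = Mul(-1, Add(33, 1, Mul(I, Pow(21, Rational(1, 2))))) = Mul(-1, Add(34, Mul(I, Pow(21, Rational(1, 2))))) = Add(-34, Mul(-1, I, Pow(21, Rational(1, 2))))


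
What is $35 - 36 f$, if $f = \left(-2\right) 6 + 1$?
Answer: $431$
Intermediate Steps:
$f = -11$ ($f = -12 + 1 = -11$)
$35 - 36 f = 35 - -396 = 35 + 396 = 431$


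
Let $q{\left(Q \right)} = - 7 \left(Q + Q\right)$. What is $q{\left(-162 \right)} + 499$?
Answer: $2767$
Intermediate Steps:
$q{\left(Q \right)} = - 14 Q$ ($q{\left(Q \right)} = - 7 \cdot 2 Q = - 14 Q$)
$q{\left(-162 \right)} + 499 = \left(-14\right) \left(-162\right) + 499 = 2268 + 499 = 2767$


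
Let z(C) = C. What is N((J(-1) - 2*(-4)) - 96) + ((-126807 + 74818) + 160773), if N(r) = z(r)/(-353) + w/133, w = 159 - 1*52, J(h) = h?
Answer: 5107349624/46949 ≈ 1.0879e+5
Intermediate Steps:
w = 107 (w = 159 - 52 = 107)
N(r) = 107/133 - r/353 (N(r) = r/(-353) + 107/133 = r*(-1/353) + 107*(1/133) = -r/353 + 107/133 = 107/133 - r/353)
N((J(-1) - 2*(-4)) - 96) + ((-126807 + 74818) + 160773) = (107/133 - ((-1 - 2*(-4)) - 96)/353) + ((-126807 + 74818) + 160773) = (107/133 - ((-1 + 8) - 96)/353) + (-51989 + 160773) = (107/133 - (7 - 96)/353) + 108784 = (107/133 - 1/353*(-89)) + 108784 = (107/133 + 89/353) + 108784 = 49608/46949 + 108784 = 5107349624/46949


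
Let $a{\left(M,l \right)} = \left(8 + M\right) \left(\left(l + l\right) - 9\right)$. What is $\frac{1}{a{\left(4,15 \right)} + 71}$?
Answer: $\frac{1}{323} \approx 0.003096$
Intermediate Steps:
$a{\left(M,l \right)} = \left(-9 + 2 l\right) \left(8 + M\right)$ ($a{\left(M,l \right)} = \left(8 + M\right) \left(2 l - 9\right) = \left(8 + M\right) \left(-9 + 2 l\right) = \left(-9 + 2 l\right) \left(8 + M\right)$)
$\frac{1}{a{\left(4,15 \right)} + 71} = \frac{1}{\left(-72 - 36 + 16 \cdot 15 + 2 \cdot 4 \cdot 15\right) + 71} = \frac{1}{\left(-72 - 36 + 240 + 120\right) + 71} = \frac{1}{252 + 71} = \frac{1}{323}$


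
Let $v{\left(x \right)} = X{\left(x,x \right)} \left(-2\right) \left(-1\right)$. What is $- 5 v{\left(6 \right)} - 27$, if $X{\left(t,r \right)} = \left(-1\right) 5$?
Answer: $23$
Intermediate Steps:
$X{\left(t,r \right)} = -5$
$v{\left(x \right)} = -10$ ($v{\left(x \right)} = \left(-5\right) \left(-2\right) \left(-1\right) = 10 \left(-1\right) = -10$)
$- 5 v{\left(6 \right)} - 27 = \left(-5\right) \left(-10\right) - 27 = 50 - 27 = 23$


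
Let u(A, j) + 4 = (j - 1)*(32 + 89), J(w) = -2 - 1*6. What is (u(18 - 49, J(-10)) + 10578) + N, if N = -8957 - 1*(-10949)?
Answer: 11477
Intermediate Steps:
J(w) = -8 (J(w) = -2 - 6 = -8)
u(A, j) = -125 + 121*j (u(A, j) = -4 + (j - 1)*(32 + 89) = -4 + (-1 + j)*121 = -4 + (-121 + 121*j) = -125 + 121*j)
N = 1992 (N = -8957 + 10949 = 1992)
(u(18 - 49, J(-10)) + 10578) + N = ((-125 + 121*(-8)) + 10578) + 1992 = ((-125 - 968) + 10578) + 1992 = (-1093 + 10578) + 1992 = 9485 + 1992 = 11477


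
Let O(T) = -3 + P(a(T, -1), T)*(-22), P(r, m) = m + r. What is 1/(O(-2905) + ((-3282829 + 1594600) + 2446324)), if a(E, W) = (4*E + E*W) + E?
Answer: 1/1077642 ≈ 9.2795e-7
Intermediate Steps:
a(E, W) = 5*E + E*W
O(T) = -3 - 110*T (O(T) = -3 + (T + T*(5 - 1))*(-22) = -3 + (T + T*4)*(-22) = -3 + (T + 4*T)*(-22) = -3 + (5*T)*(-22) = -3 - 110*T)
1/(O(-2905) + ((-3282829 + 1594600) + 2446324)) = 1/((-3 - 110*(-2905)) + ((-3282829 + 1594600) + 2446324)) = 1/((-3 + 319550) + (-1688229 + 2446324)) = 1/(319547 + 758095) = 1/1077642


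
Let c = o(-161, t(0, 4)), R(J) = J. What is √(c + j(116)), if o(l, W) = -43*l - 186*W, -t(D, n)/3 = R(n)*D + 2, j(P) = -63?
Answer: 2*√1994 ≈ 89.308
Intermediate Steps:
t(D, n) = -6 - 3*D*n (t(D, n) = -3*(n*D + 2) = -3*(D*n + 2) = -3*(2 + D*n) = -6 - 3*D*n)
o(l, W) = -186*W - 43*l
c = 8039 (c = -186*(-6 - 3*0*4) - 43*(-161) = -186*(-6 + 0) + 6923 = -186*(-6) + 6923 = 1116 + 6923 = 8039)
√(c + j(116)) = √(8039 - 63) = √7976 = 2*√1994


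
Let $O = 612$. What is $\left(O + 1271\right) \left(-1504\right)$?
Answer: $-2832032$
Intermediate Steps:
$\left(O + 1271\right) \left(-1504\right) = \left(612 + 1271\right) \left(-1504\right) = 1883 \left(-1504\right) = -2832032$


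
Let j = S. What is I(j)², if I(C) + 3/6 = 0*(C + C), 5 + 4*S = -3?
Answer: ¼ ≈ 0.25000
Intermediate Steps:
S = -2 (S = -5/4 + (¼)*(-3) = -5/4 - ¾ = -2)
j = -2
I(C) = -½ (I(C) = -½ + 0*(C + C) = -½ + 0*(2*C) = -½ + 0 = -½)
I(j)² = (-½)² = ¼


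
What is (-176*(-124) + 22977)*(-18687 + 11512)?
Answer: -321447175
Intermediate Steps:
(-176*(-124) + 22977)*(-18687 + 11512) = (21824 + 22977)*(-7175) = 44801*(-7175) = -321447175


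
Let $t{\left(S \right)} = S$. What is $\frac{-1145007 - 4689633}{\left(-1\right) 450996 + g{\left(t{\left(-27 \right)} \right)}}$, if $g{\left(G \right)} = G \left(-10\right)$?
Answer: $\frac{972440}{75121} \approx 12.945$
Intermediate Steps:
$g{\left(G \right)} = - 10 G$
$\frac{-1145007 - 4689633}{\left(-1\right) 450996 + g{\left(t{\left(-27 \right)} \right)}} = \frac{-1145007 - 4689633}{\left(-1\right) 450996 - -270} = - \frac{5834640}{-450996 + 270} = - \frac{5834640}{-450726} = \left(-5834640\right) \left(- \frac{1}{450726}\right) = \frac{972440}{75121}$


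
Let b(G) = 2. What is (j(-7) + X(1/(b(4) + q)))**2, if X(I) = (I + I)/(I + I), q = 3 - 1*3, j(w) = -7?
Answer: 36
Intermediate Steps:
q = 0 (q = 3 - 3 = 0)
X(I) = 1 (X(I) = (2*I)/((2*I)) = (2*I)*(1/(2*I)) = 1)
(j(-7) + X(1/(b(4) + q)))**2 = (-7 + 1)**2 = (-6)**2 = 36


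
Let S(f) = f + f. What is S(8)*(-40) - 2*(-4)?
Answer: -632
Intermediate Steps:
S(f) = 2*f
S(8)*(-40) - 2*(-4) = (2*8)*(-40) - 2*(-4) = 16*(-40) + 8 = -640 + 8 = -632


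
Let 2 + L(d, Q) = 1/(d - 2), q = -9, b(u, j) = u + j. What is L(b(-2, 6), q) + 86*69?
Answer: 11865/2 ≈ 5932.5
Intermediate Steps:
b(u, j) = j + u
L(d, Q) = -2 + 1/(-2 + d) (L(d, Q) = -2 + 1/(d - 2) = -2 + 1/(-2 + d))
L(b(-2, 6), q) + 86*69 = (5 - 2*(6 - 2))/(-2 + (6 - 2)) + 86*69 = (5 - 2*4)/(-2 + 4) + 5934 = (5 - 8)/2 + 5934 = (½)*(-3) + 5934 = -3/2 + 5934 = 11865/2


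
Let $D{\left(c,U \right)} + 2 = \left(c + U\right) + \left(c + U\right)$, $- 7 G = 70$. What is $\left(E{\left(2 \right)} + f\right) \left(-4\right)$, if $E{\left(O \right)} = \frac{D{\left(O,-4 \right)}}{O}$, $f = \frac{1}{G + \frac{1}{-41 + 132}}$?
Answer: $\frac{11272}{909} \approx 12.4$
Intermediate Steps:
$G = -10$ ($G = \left(- \frac{1}{7}\right) 70 = -10$)
$D{\left(c,U \right)} = -2 + 2 U + 2 c$ ($D{\left(c,U \right)} = -2 + \left(\left(c + U\right) + \left(c + U\right)\right) = -2 + \left(\left(U + c\right) + \left(U + c\right)\right) = -2 + \left(2 U + 2 c\right) = -2 + 2 U + 2 c$)
$f = - \frac{91}{909}$ ($f = \frac{1}{-10 + \frac{1}{-41 + 132}} = \frac{1}{-10 + \frac{1}{91}} = \frac{1}{- \frac{909}{91}} = - \frac{91}{909} \approx -0.10011$)
$E{\left(O \right)} = \frac{-10 + 2 O}{O}$ ($E{\left(O \right)} = \frac{-2 + 2 \left(-4\right) + 2 O}{O} = \frac{-2 - 8 + 2 O}{O} = \frac{-10 + 2 O}{O}$)
$\left(E{\left(2 \right)} + f\right) \left(-4\right) = \left(\left(2 - \frac{10}{2}\right) - \frac{91}{909}\right) \left(-4\right) = \left(\left(2 - 5\right) - \frac{91}{909}\right) \left(-4\right) = \left(-3 - \frac{91}{909}\right) \left(-4\right) = \left(- \frac{2818}{909}\right) \left(-4\right) = \frac{11272}{909}$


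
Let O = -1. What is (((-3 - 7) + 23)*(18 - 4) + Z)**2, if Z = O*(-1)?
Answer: 33489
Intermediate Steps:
Z = 1 (Z = -1*(-1) = 1)
(((-3 - 7) + 23)*(18 - 4) + Z)**2 = (((-3 - 7) + 23)*(18 - 4) + 1)**2 = ((-10 + 23)*14 + 1)**2 = (13*14 + 1)**2 = (182 + 1)**2 = 183**2 = 33489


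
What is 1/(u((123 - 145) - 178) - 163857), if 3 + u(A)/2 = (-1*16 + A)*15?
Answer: -1/170343 ≈ -5.8705e-6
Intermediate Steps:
u(A) = -486 + 30*A (u(A) = -6 + 2*((-1*16 + A)*15) = -6 + 2*((-16 + A)*15) = -6 + 2*(-240 + 15*A) = -6 + (-480 + 30*A) = -486 + 30*A)
1/(u((123 - 145) - 178) - 163857) = 1/((-486 + 30*((123 - 145) - 178)) - 163857) = 1/((-486 + 30*(-22 - 178)) - 163857) = 1/((-486 + 30*(-200)) - 163857) = 1/((-486 - 6000) - 163857) = 1/(-6486 - 163857) = 1/(-170343) = -1/170343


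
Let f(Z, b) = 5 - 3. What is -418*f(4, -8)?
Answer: -836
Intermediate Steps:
f(Z, b) = 2
-418*f(4, -8) = -418*2 = -836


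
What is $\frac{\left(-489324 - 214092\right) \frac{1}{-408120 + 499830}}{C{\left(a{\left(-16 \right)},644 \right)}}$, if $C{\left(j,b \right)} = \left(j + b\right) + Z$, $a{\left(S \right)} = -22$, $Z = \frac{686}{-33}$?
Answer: $- \frac{322399}{25271200} \approx -0.012758$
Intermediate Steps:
$Z = - \frac{686}{33}$ ($Z = 686 \left(- \frac{1}{33}\right) = - \frac{686}{33} \approx -20.788$)
$C{\left(j,b \right)} = - \frac{686}{33} + b + j$ ($C{\left(j,b \right)} = \left(j + b\right) - \frac{686}{33} = \left(b + j\right) - \frac{686}{33} = - \frac{686}{33} + b + j$)
$\frac{\left(-489324 - 214092\right) \frac{1}{-408120 + 499830}}{C{\left(a{\left(-16 \right)},644 \right)}} = \frac{\left(-489324 - 214092\right) \frac{1}{-408120 + 499830}}{- \frac{686}{33} + 644 - 22} = \frac{\left(-703416\right) \frac{1}{91710}}{\frac{19840}{33}} = \left(-703416\right) \frac{1}{91710} \cdot \frac{33}{19840} = \left(- \frac{117236}{15285}\right) \frac{33}{19840} = - \frac{322399}{25271200}$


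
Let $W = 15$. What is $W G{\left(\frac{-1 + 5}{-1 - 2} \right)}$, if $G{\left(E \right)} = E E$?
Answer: $\frac{80}{3} \approx 26.667$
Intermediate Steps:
$G{\left(E \right)} = E^{2}$
$W G{\left(\frac{-1 + 5}{-1 - 2} \right)} = 15 \left(\frac{-1 + 5}{-1 - 2}\right)^{2} = 15 \left(\frac{4}{-3}\right)^{2} = 15 \left(4 \left(- \frac{1}{3}\right)\right)^{2} = 15 \left(- \frac{4}{3}\right)^{2} = 15 \cdot \frac{16}{9} = \frac{80}{3}$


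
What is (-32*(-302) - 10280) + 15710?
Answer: 15094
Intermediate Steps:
(-32*(-302) - 10280) + 15710 = (9664 - 10280) + 15710 = -616 + 15710 = 15094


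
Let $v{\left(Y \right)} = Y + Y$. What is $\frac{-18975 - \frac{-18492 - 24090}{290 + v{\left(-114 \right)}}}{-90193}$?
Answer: $\frac{566934}{2795983} \approx 0.20277$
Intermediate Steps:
$v{\left(Y \right)} = 2 Y$
$\frac{-18975 - \frac{-18492 - 24090}{290 + v{\left(-114 \right)}}}{-90193} = \frac{-18975 - \frac{-18492 - 24090}{290 + 2 \left(-114\right)}}{-90193} = \left(-18975 - - \frac{42582}{290 - 228}\right) \left(- \frac{1}{90193}\right) = \left(-18975 - - \frac{42582}{62}\right) \left(- \frac{1}{90193}\right) = \left(-18975 - \left(-42582\right) \frac{1}{62}\right) \left(- \frac{1}{90193}\right) = \left(-18975 - - \frac{21291}{31}\right) \left(- \frac{1}{90193}\right) = \left(-18975 + \frac{21291}{31}\right) \left(- \frac{1}{90193}\right) = \left(- \frac{566934}{31}\right) \left(- \frac{1}{90193}\right) = \frac{566934}{2795983}$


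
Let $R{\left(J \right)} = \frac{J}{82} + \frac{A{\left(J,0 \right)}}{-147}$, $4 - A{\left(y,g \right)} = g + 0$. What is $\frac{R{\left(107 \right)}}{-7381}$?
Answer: $- \frac{15401}{88970574} \approx -0.0001731$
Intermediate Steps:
$A{\left(y,g \right)} = 4 - g$ ($A{\left(y,g \right)} = 4 - \left(g + 0\right) = 4 - g$)
$R{\left(J \right)} = - \frac{4}{147} + \frac{J}{82}$ ($R{\left(J \right)} = \frac{J}{82} + \frac{4 - 0}{-147} = J \frac{1}{82} + \left(4 + 0\right) \left(- \frac{1}{147}\right) = \frac{J}{82} + 4 \left(- \frac{1}{147}\right) = \frac{J}{82} - \frac{4}{147} = - \frac{4}{147} + \frac{J}{82}$)
$\frac{R{\left(107 \right)}}{-7381} = \frac{- \frac{4}{147} + \frac{1}{82} \cdot 107}{-7381} = \left(- \frac{4}{147} + \frac{107}{82}\right) \left(- \frac{1}{7381}\right) = \frac{15401}{12054} \left(- \frac{1}{7381}\right) = - \frac{15401}{88970574}$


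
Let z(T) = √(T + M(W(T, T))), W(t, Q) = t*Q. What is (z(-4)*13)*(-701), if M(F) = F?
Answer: -18226*√3 ≈ -31568.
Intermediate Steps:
W(t, Q) = Q*t
z(T) = √(T + T²) (z(T) = √(T + T*T) = √(T + T²))
(z(-4)*13)*(-701) = (√(-4*(1 - 4))*13)*(-701) = (√(-4*(-3))*13)*(-701) = (√12*13)*(-701) = ((2*√3)*13)*(-701) = (26*√3)*(-701) = -18226*√3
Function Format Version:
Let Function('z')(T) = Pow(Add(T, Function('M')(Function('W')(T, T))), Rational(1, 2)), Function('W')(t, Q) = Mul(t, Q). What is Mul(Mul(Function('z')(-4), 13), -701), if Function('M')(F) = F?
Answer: Mul(-18226, Pow(3, Rational(1, 2))) ≈ -31568.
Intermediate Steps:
Function('W')(t, Q) = Mul(Q, t)
Function('z')(T) = Pow(Add(T, Pow(T, 2)), Rational(1, 2)) (Function('z')(T) = Pow(Add(T, Mul(T, T)), Rational(1, 2)) = Pow(Add(T, Pow(T, 2)), Rational(1, 2)))
Mul(Mul(Function('z')(-4), 13), -701) = Mul(Mul(Pow(Mul(-4, Add(1, -4)), Rational(1, 2)), 13), -701) = Mul(Mul(Pow(Mul(-4, -3), Rational(1, 2)), 13), -701) = Mul(Mul(Pow(12, Rational(1, 2)), 13), -701) = Mul(Mul(Mul(2, Pow(3, Rational(1, 2))), 13), -701) = Mul(Mul(26, Pow(3, Rational(1, 2))), -701) = Mul(-18226, Pow(3, Rational(1, 2)))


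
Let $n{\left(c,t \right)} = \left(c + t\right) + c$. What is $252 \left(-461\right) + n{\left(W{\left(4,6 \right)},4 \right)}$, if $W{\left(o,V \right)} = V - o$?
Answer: $-116164$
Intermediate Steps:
$n{\left(c,t \right)} = t + 2 c$
$252 \left(-461\right) + n{\left(W{\left(4,6 \right)},4 \right)} = 252 \left(-461\right) + \left(4 + 2 \left(6 - 4\right)\right) = -116172 + \left(4 + 2 \left(6 - 4\right)\right) = -116172 + \left(4 + 2 \cdot 2\right) = -116172 + \left(4 + 4\right) = -116172 + 8 = -116164$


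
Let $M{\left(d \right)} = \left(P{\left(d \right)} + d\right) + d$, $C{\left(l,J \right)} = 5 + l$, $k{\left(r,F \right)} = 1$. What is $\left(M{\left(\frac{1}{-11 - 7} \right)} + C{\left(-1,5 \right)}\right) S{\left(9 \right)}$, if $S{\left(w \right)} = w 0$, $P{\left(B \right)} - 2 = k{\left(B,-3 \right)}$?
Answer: $0$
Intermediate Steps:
$P{\left(B \right)} = 3$ ($P{\left(B \right)} = 2 + 1 = 3$)
$S{\left(w \right)} = 0$
$M{\left(d \right)} = 3 + 2 d$ ($M{\left(d \right)} = \left(3 + d\right) + d = 3 + 2 d$)
$\left(M{\left(\frac{1}{-11 - 7} \right)} + C{\left(-1,5 \right)}\right) S{\left(9 \right)} = \left(\left(3 + \frac{2}{-11 - 7}\right) + \left(5 - 1\right)\right) 0 = \left(\left(3 + \frac{2}{-18}\right) + 4\right) 0 = \left(\left(3 + 2 \left(- \frac{1}{18}\right)\right) + 4\right) 0 = \left(\left(3 - \frac{1}{9}\right) + 4\right) 0 = \left(\frac{26}{9} + 4\right) 0 = \frac{62}{9} \cdot 0 = 0$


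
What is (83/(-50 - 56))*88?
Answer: -3652/53 ≈ -68.906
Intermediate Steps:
(83/(-50 - 56))*88 = (83/(-106))*88 = (83*(-1/106))*88 = -83/106*88 = -3652/53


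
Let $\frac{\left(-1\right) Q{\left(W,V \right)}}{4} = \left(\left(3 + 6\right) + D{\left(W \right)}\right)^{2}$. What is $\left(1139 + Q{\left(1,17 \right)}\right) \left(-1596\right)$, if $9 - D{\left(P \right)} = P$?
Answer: $27132$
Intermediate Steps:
$D{\left(P \right)} = 9 - P$
$Q{\left(W,V \right)} = - 4 \left(18 - W\right)^{2}$ ($Q{\left(W,V \right)} = - 4 \left(\left(3 + 6\right) - \left(-9 + W\right)\right)^{2} = - 4 \left(9 - \left(-9 + W\right)\right)^{2} = - 4 \left(18 - W\right)^{2}$)
$\left(1139 + Q{\left(1,17 \right)}\right) \left(-1596\right) = \left(1139 - 4 \left(-18 + 1\right)^{2}\right) \left(-1596\right) = \left(1139 - 4 \left(-17\right)^{2}\right) \left(-1596\right) = \left(1139 - 1156\right) \left(-1596\right) = \left(-17\right) \left(-1596\right) = 27132$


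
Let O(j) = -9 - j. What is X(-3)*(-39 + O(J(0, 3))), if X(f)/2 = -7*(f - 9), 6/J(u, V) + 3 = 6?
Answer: -8400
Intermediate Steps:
J(u, V) = 2 (J(u, V) = 6/(-3 + 6) = 6/3 = 6*(⅓) = 2)
X(f) = 126 - 14*f (X(f) = 2*(-7*(f - 9)) = 2*(-7*(-9 + f)) = 2*(63 - 7*f) = 126 - 14*f)
X(-3)*(-39 + O(J(0, 3))) = (126 - 14*(-3))*(-39 + (-9 - 1*2)) = (126 + 42)*(-39 + (-9 - 2)) = 168*(-39 - 11) = 168*(-50) = -8400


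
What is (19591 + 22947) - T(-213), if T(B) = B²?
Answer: -2831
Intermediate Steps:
(19591 + 22947) - T(-213) = (19591 + 22947) - 1*(-213)² = 42538 - 1*45369 = 42538 - 45369 = -2831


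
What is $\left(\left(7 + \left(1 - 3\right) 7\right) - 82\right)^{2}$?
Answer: $7921$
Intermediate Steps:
$\left(\left(7 + \left(1 - 3\right) 7\right) - 82\right)^{2} = \left(\left(7 - 14\right) - 82\right)^{2} = \left(-7 - 82\right)^{2} = \left(-89\right)^{2} = 7921$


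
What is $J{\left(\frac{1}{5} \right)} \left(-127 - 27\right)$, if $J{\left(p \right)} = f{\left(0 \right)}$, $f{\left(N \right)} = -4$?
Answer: $616$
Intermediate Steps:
$J{\left(p \right)} = -4$
$J{\left(\frac{1}{5} \right)} \left(-127 - 27\right) = - 4 \left(-127 - 27\right) = \left(-4\right) \left(-154\right) = 616$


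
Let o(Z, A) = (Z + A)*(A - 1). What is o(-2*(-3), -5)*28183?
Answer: -169098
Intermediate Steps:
o(Z, A) = (-1 + A)*(A + Z) (o(Z, A) = (A + Z)*(-1 + A) = (-1 + A)*(A + Z))
o(-2*(-3), -5)*28183 = ((-5)**2 - 1*(-5) - (-2)*(-3) - (-10)*(-3))*28183 = (25 + 5 - 1*6 - 5*6)*28183 = (25 + 5 - 6 - 30)*28183 = -6*28183 = -169098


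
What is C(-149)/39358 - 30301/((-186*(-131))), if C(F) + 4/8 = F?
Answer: -1196229475/958997028 ≈ -1.2474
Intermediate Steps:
C(F) = -1/2 + F
C(-149)/39358 - 30301/((-186*(-131))) = (-1/2 - 149)/39358 - 30301/((-186*(-131))) = -299/2*1/39358 - 30301/24366 = -299/78716 - 30301*1/24366 = -299/78716 - 30301/24366 = -1196229475/958997028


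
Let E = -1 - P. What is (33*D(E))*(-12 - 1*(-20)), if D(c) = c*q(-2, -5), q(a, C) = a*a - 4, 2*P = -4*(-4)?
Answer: 0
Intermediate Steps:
P = 8 (P = (-4*(-4))/2 = (½)*16 = 8)
E = -9 (E = -1 - 1*8 = -1 - 8 = -9)
q(a, C) = -4 + a² (q(a, C) = a² - 4 = -4 + a²)
D(c) = 0 (D(c) = c*(-4 + (-2)²) = c*(-4 + 4) = c*0 = 0)
(33*D(E))*(-12 - 1*(-20)) = (33*0)*(-12 - 1*(-20)) = 0*(-12 + 20) = 0*8 = 0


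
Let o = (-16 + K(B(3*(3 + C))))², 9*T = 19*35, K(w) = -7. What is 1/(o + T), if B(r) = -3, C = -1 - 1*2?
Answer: 9/5426 ≈ 0.0016587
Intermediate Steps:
C = -3 (C = -1 - 2 = -3)
T = 665/9 (T = (19*35)/9 = (⅑)*665 = 665/9 ≈ 73.889)
o = 529 (o = (-16 - 7)² = (-23)² = 529)
1/(o + T) = 1/(529 + 665/9) = 1/(5426/9) = 9/5426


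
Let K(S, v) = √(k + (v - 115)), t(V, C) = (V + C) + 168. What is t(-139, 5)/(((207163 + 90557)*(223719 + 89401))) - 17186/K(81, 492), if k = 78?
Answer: 17/46611043200 - 1322*√455/35 ≈ -805.69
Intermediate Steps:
t(V, C) = 168 + C + V (t(V, C) = (C + V) + 168 = 168 + C + V)
K(S, v) = √(-37 + v) (K(S, v) = √(78 + (v - 115)) = √(78 + (-115 + v)) = √(-37 + v))
t(-139, 5)/(((207163 + 90557)*(223719 + 89401))) - 17186/K(81, 492) = (168 + 5 - 139)/(((207163 + 90557)*(223719 + 89401))) - 17186/√(-37 + 492) = 34/((297720*313120)) - 17186*√455/455 = 34/93222086400 - 1322*√455/35 = 34*(1/93222086400) - 1322*√455/35 = 17/46611043200 - 1322*√455/35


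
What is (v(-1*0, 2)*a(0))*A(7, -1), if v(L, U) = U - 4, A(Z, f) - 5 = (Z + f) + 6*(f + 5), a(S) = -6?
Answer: 420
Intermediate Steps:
A(Z, f) = 35 + Z + 7*f (A(Z, f) = 5 + ((Z + f) + 6*(f + 5)) = 5 + ((Z + f) + 6*(5 + f)) = 5 + ((Z + f) + (30 + 6*f)) = 5 + (30 + Z + 7*f) = 35 + Z + 7*f)
v(L, U) = -4 + U
(v(-1*0, 2)*a(0))*A(7, -1) = ((-4 + 2)*(-6))*(35 + 7 + 7*(-1)) = (-2*(-6))*(35 + 7 - 7) = 12*35 = 420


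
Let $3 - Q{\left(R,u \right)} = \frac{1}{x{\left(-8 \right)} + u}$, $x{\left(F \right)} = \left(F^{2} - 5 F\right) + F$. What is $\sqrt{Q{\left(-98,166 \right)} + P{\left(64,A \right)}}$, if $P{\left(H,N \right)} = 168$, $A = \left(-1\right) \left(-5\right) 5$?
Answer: $\frac{\sqrt{11737862}}{262} \approx 13.077$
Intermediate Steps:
$A = 25$ ($A = 5 \cdot 5 = 25$)
$x{\left(F \right)} = F^{2} - 4 F$
$Q{\left(R,u \right)} = 3 - \frac{1}{96 + u}$ ($Q{\left(R,u \right)} = 3 - \frac{1}{- 8 \left(-4 - 8\right) + u} = 3 - \frac{1}{\left(-8\right) \left(-12\right) + u} = 3 - \frac{1}{96 + u}$)
$\sqrt{Q{\left(-98,166 \right)} + P{\left(64,A \right)}} = \sqrt{\frac{287 + 3 \cdot 166}{96 + 166} + 168} = \sqrt{\frac{287 + 498}{262} + 168} = \sqrt{\frac{1}{262} \cdot 785 + 168} = \sqrt{\frac{785}{262} + 168} = \sqrt{\frac{44801}{262}} = \frac{\sqrt{11737862}}{262}$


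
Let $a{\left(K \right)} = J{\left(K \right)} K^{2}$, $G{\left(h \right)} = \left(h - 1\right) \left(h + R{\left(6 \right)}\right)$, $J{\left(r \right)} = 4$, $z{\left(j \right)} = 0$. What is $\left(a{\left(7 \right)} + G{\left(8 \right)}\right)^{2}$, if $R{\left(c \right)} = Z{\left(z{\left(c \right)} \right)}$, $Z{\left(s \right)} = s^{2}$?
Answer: $63504$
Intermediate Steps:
$R{\left(c \right)} = 0$ ($R{\left(c \right)} = 0^{2} = 0$)
$G{\left(h \right)} = h \left(-1 + h\right)$ ($G{\left(h \right)} = \left(h - 1\right) \left(h + 0\right) = \left(-1 + h\right) h = h \left(-1 + h\right)$)
$a{\left(K \right)} = 4 K^{2}$
$\left(a{\left(7 \right)} + G{\left(8 \right)}\right)^{2} = \left(4 \cdot 7^{2} + 8 \left(-1 + 8\right)\right)^{2} = \left(4 \cdot 49 + 8 \cdot 7\right)^{2} = \left(196 + 56\right)^{2} = 252^{2} = 63504$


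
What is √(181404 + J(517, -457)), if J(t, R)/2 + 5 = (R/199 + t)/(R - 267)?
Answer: √235332991834187/36019 ≈ 425.90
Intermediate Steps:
J(t, R) = -10 + 2*(t + R/199)/(-267 + R) (J(t, R) = -10 + 2*((R/199 + t)/(R - 267)) = -10 + 2*((R*(1/199) + t)/(-267 + R)) = -10 + 2*((R/199 + t)/(-267 + R)) = -10 + 2*((t + R/199)/(-267 + R)) = -10 + 2*(t + R/199)/(-267 + R))
√(181404 + J(517, -457)) = √(181404 + 2*(265665 - 994*(-457) + 199*517)/(199*(-267 - 457))) = √(181404 + (2/199)*(265665 + 454258 + 102883)/(-724)) = √(181404 + (2/199)*(-1/724)*822806) = √(181404 - 411403/36019) = √(6533579273/36019) = √235332991834187/36019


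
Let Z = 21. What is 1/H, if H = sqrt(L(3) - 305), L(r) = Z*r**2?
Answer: -I*sqrt(29)/58 ≈ -0.092848*I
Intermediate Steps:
L(r) = 21*r**2
H = 2*I*sqrt(29) (H = sqrt(21*3**2 - 305) = sqrt(21*9 - 305) = sqrt(189 - 305) = sqrt(-116) = 2*I*sqrt(29) ≈ 10.77*I)
1/H = 1/(2*I*sqrt(29)) = -I*sqrt(29)/58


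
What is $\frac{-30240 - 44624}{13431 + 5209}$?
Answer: $- \frac{4679}{1165} \approx -4.0163$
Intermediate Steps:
$\frac{-30240 - 44624}{13431 + 5209} = - \frac{74864}{18640} = \left(-74864\right) \frac{1}{18640} = - \frac{4679}{1165}$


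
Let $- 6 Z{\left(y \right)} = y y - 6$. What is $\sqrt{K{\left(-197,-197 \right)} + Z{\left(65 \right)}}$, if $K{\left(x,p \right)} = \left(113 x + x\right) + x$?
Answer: $\frac{i \sqrt{840894}}{6} \approx 152.83 i$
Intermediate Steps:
$Z{\left(y \right)} = 1 - \frac{y^{2}}{6}$ ($Z{\left(y \right)} = - \frac{y y - 6}{6} = - \frac{y^{2} - 6}{6} = - \frac{-6 + y^{2}}{6} = 1 - \frac{y^{2}}{6}$)
$K{\left(x,p \right)} = 115 x$ ($K{\left(x,p \right)} = 114 x + x = 115 x$)
$\sqrt{K{\left(-197,-197 \right)} + Z{\left(65 \right)}} = \sqrt{115 \left(-197\right) + \left(1 - \frac{65^{2}}{6}\right)} = \sqrt{-22655 + \left(1 - \frac{4225}{6}\right)} = \sqrt{-22655 - \frac{4219}{6}} = \sqrt{- \frac{140149}{6}} = \frac{i \sqrt{840894}}{6}$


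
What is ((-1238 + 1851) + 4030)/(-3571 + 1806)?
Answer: -4643/1765 ≈ -2.6306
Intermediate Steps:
((-1238 + 1851) + 4030)/(-3571 + 1806) = (613 + 4030)/(-1765) = 4643*(-1/1765) = -4643/1765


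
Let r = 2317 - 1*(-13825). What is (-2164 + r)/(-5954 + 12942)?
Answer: 6989/3494 ≈ 2.0003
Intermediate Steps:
r = 16142 (r = 2317 + 13825 = 16142)
(-2164 + r)/(-5954 + 12942) = (-2164 + 16142)/(-5954 + 12942) = 13978/6988 = 13978*(1/6988) = 6989/3494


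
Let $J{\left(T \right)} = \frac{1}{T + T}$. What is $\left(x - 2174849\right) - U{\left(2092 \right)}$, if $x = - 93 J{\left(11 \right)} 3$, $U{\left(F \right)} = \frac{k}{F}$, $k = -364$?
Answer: $- \frac{25023956509}{11506} \approx -2.1749 \cdot 10^{6}$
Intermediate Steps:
$J{\left(T \right)} = \frac{1}{2 T}$
$U{\left(F \right)} = - \frac{364}{F}$
$x = - \frac{279}{22}$ ($x = - 93 \frac{1}{2 \cdot 11} \cdot 3 = - 93 \cdot \frac{1}{2} \cdot \frac{1}{11} \cdot 3 = \left(-93\right) \frac{1}{22} \cdot 3 = \left(- \frac{93}{22}\right) 3 = - \frac{279}{22} \approx -12.682$)
$\left(x - 2174849\right) - U{\left(2092 \right)} = \left(- \frac{279}{22} - 2174849\right) - - \frac{364}{2092} = \left(- \frac{279}{22} - 2174849\right) - \left(-364\right) \frac{1}{2092} = - \frac{47846957}{22} - - \frac{91}{523} = - \frac{47846957}{22} + \frac{91}{523} = - \frac{25023956509}{11506}$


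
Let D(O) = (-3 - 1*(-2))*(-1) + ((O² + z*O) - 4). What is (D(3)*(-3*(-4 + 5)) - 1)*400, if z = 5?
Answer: -25600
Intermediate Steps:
D(O) = -3 + O² + 5*O (D(O) = (-3 - 1*(-2))*(-1) + ((O² + 5*O) - 4) = (-3 + 2)*(-1) + (-4 + O² + 5*O) = -1*(-1) + (-4 + O² + 5*O) = 1 + (-4 + O² + 5*O) = -3 + O² + 5*O)
(D(3)*(-3*(-4 + 5)) - 1)*400 = ((-3 + 3² + 5*3)*(-3*(-4 + 5)) - 1)*400 = ((-3 + 9 + 15)*(-3*1) - 1)*400 = (21*(-3) - 1)*400 = (-63 - 1)*400 = -64*400 = -25600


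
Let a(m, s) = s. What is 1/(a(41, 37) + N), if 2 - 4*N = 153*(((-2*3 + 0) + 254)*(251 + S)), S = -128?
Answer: -2/2333481 ≈ -8.5709e-7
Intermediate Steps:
N = -2333555/2 (N = 1/2 - 153*((-2*3 + 0) + 254)*(251 - 128)/4 = 1/2 - 153*((-6 + 0) + 254)*123/4 = 1/2 - 153*(-6 + 254)*123/4 = 1/2 - 153*248*123/4 = 1/2 - 153*30504/4 = 1/2 - 1/4*4667112 = 1/2 - 1166778 = -2333555/2 ≈ -1.1668e+6)
1/(a(41, 37) + N) = 1/(37 - 2333555/2) = 1/(-2333481/2) = -2/2333481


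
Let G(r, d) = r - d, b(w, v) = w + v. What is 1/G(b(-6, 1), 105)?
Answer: -1/110 ≈ -0.0090909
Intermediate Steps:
b(w, v) = v + w
1/G(b(-6, 1), 105) = 1/((1 - 6) - 1*105) = 1/(-5 - 105) = 1/(-110) = -1/110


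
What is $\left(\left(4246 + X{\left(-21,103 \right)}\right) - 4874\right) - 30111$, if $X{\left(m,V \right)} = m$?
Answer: $-30760$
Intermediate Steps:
$\left(\left(4246 + X{\left(-21,103 \right)}\right) - 4874\right) - 30111 = \left(\left(4246 - 21\right) - 4874\right) - 30111 = \left(4225 - 4874\right) - 30111 = -649 - 30111 = -30760$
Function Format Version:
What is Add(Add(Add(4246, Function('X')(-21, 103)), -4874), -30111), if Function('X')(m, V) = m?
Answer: -30760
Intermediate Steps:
Add(Add(Add(4246, Function('X')(-21, 103)), -4874), -30111) = Add(Add(Add(4246, -21), -4874), -30111) = Add(Add(4225, -4874), -30111) = Add(-649, -30111) = -30760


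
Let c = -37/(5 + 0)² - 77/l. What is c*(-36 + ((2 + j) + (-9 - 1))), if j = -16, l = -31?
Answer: -9336/155 ≈ -60.232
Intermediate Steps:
c = 778/775 (c = -37/(5 + 0)² - 77/(-31) = -37/(5²) - 77*(-1/31) = -37/25 + 77/31 = 778/775 ≈ 1.0039)
c*(-36 + ((2 + j) + (-9 - 1))) = 778*(-36 + ((2 - 16) + (-9 - 1)))/775 = 778*(-36 + (-14 - 10))/775 = 778*(-36 - 24)/775 = (778/775)*(-60) = -9336/155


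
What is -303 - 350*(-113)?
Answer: 39247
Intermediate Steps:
-303 - 350*(-113) = -303 + 39550 = 39247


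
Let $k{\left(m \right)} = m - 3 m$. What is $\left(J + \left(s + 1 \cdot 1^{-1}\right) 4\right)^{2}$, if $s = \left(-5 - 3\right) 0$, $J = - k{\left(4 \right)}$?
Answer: $144$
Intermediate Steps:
$k{\left(m \right)} = - 2 m$
$J = 8$ ($J = - \left(-2\right) 4 = \left(-1\right) \left(-8\right) = 8$)
$s = 0$ ($s = \left(-8\right) 0 = 0$)
$\left(J + \left(s + 1 \cdot 1^{-1}\right) 4\right)^{2} = \left(8 + \left(0 + 1 \cdot 1^{-1}\right) 4\right)^{2} = \left(8 + \left(0 + 1 \cdot 1\right) 4\right)^{2} = \left(8 + \left(0 + 1\right) 4\right)^{2} = \left(8 + 1 \cdot 4\right)^{2} = \left(8 + 4\right)^{2} = 12^{2} = 144$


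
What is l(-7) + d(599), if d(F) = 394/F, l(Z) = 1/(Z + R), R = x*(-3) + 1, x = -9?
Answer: 8873/12579 ≈ 0.70538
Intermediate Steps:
R = 28 (R = -9*(-3) + 1 = 27 + 1 = 28)
l(Z) = 1/(28 + Z) (l(Z) = 1/(Z + 28) = 1/(28 + Z))
l(-7) + d(599) = 1/(28 - 7) + 394/599 = 1/21 + 394*(1/599) = 1/21 + 394/599 = 8873/12579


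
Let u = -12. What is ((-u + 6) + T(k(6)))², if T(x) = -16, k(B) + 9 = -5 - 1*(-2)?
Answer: 4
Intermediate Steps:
k(B) = -12 (k(B) = -9 + (-5 - 1*(-2)) = -9 + (-5 + 2) = -9 - 3 = -12)
((-u + 6) + T(k(6)))² = ((-1*(-12) + 6) - 16)² = ((12 + 6) - 16)² = (18 - 16)² = 2² = 4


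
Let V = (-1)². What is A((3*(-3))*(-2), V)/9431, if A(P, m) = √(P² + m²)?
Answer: 5*√13/9431 ≈ 0.0019115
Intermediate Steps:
V = 1
A((3*(-3))*(-2), V)/9431 = √(((3*(-3))*(-2))² + 1²)/9431 = √((-9*(-2))² + 1)*(1/9431) = √(18² + 1)*(1/9431) = √(324 + 1)*(1/9431) = √325*(1/9431) = (5*√13)*(1/9431) = 5*√13/9431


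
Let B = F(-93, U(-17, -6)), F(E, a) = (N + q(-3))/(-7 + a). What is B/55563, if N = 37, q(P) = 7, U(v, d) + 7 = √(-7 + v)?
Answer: -14/277815 - 2*I*√6/277815 ≈ -5.0393e-5 - 1.7634e-5*I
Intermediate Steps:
U(v, d) = -7 + √(-7 + v)
F(E, a) = 44/(-7 + a) (F(E, a) = (37 + 7)/(-7 + a) = 44/(-7 + a))
B = 44/(-14 + 2*I*√6) (B = 44/(-7 + (-7 + √(-7 - 17))) = 44/(-7 + (-7 + √(-24))) = 44/(-7 + (-7 + 2*I*√6)) = 44/(-14 + 2*I*√6) ≈ -2.8 - 0.9798*I)
B/55563 = (-14/5 - 2*I*√6/5)/55563 = (-14/5 - 2*I*√6/5)*(1/55563) = -14/277815 - 2*I*√6/277815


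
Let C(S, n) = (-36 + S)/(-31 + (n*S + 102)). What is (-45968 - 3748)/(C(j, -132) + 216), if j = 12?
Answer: -6268359/27236 ≈ -230.15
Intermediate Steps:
C(S, n) = (-36 + S)/(71 + S*n) (C(S, n) = (-36 + S)/(-31 + (S*n + 102)) = (-36 + S)/(-31 + (102 + S*n)) = (-36 + S)/(71 + S*n))
(-45968 - 3748)/(C(j, -132) + 216) = (-45968 - 3748)/((-36 + 12)/(71 + 12*(-132)) + 216) = -49716/(-24/(71 - 1584) + 216) = -49716/(-24/(-1513) + 216) = -49716/(-1/1513*(-24) + 216) = -49716/(24/1513 + 216) = -49716/326832/1513 = -49716*1513/326832 = -6268359/27236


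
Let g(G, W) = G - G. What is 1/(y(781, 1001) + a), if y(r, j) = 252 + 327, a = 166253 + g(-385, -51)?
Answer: 1/166832 ≈ 5.9941e-6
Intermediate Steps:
g(G, W) = 0
a = 166253 (a = 166253 + 0 = 166253)
y(r, j) = 579
1/(y(781, 1001) + a) = 1/(579 + 166253) = 1/166832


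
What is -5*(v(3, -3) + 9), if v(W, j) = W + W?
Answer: -75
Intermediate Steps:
v(W, j) = 2*W
-5*(v(3, -3) + 9) = -5*(2*3 + 9) = -5*(6 + 9) = -5*15 = -75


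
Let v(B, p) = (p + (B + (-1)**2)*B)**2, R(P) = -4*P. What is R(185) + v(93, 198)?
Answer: 79922860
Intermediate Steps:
v(B, p) = (p + B*(1 + B))**2 (v(B, p) = (p + (B + 1)*B)**2 = (p + (1 + B)*B)**2 = (p + B*(1 + B))**2)
R(185) + v(93, 198) = -4*185 + (93 + 198 + 93**2)**2 = -740 + (93 + 198 + 8649)**2 = -740 + 8940**2 = -740 + 79923600 = 79922860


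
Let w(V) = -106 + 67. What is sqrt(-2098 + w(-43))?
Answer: I*sqrt(2137) ≈ 46.228*I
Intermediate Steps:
w(V) = -39
sqrt(-2098 + w(-43)) = sqrt(-2098 - 39) = sqrt(-2137) = I*sqrt(2137)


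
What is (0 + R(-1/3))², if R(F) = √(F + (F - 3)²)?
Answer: 97/9 ≈ 10.778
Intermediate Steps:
R(F) = √(F + (-3 + F)²)
(0 + R(-1/3))² = (0 + √(-1/3 + (-3 - 1/3)²))² = (0 + √(-1*⅓ + (-3 - 1*⅓)²))² = (0 + √(-⅓ + (-3 - ⅓)²))² = (0 + √(-⅓ + (-10/3)²))² = (0 + √(-⅓ + 100/9))² = (0 + √(97/9))² = (0 + √97/3)² = (√97/3)² = 97/9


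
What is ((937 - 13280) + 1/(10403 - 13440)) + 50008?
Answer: 114388604/3037 ≈ 37665.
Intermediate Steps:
((937 - 13280) + 1/(10403 - 13440)) + 50008 = (-12343 + 1/(-3037)) + 50008 = (-12343 - 1/3037) + 50008 = -37485692/3037 + 50008 = 114388604/3037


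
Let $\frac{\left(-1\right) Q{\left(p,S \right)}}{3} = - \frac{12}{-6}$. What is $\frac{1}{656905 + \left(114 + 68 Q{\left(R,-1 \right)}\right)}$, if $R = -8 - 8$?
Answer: $\frac{1}{656611} \approx 1.523 \cdot 10^{-6}$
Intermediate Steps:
$R = -16$
$Q{\left(p,S \right)} = -6$ ($Q{\left(p,S \right)} = - 3 \left(- \frac{12}{-6}\right) = - 3 \left(\left(-12\right) \left(- \frac{1}{6}\right)\right) = \left(-3\right) 2 = -6$)
$\frac{1}{656905 + \left(114 + 68 Q{\left(R,-1 \right)}\right)} = \frac{1}{656905 + \left(114 + 68 \left(-6\right)\right)} = \frac{1}{656905 + \left(114 - 408\right)} = \frac{1}{656905 - 294} = \frac{1}{656611}$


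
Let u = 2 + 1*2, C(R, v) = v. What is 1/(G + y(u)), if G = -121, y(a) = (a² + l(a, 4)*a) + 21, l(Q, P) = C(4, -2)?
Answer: -1/92 ≈ -0.010870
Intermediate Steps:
l(Q, P) = -2
u = 4 (u = 2 + 2 = 4)
y(a) = 21 + a² - 2*a (y(a) = (a² - 2*a) + 21 = 21 + a² - 2*a)
1/(G + y(u)) = 1/(-121 + (21 + 4² - 2*4)) = 1/(-121 + (21 + 16 - 8)) = 1/(-121 + 29) = 1/(-92) = -1/92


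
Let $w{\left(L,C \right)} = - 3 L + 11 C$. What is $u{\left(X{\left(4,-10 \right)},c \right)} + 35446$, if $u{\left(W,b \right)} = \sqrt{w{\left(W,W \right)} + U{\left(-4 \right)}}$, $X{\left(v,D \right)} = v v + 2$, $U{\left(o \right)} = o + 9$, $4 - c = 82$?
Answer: $35446 + \sqrt{149} \approx 35458.0$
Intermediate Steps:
$c = -78$ ($c = 4 - 82 = -78$)
$U{\left(o \right)} = 9 + o$
$X{\left(v,D \right)} = 2 + v^{2}$ ($X{\left(v,D \right)} = v^{2} + 2 = 2 + v^{2}$)
$u{\left(W,b \right)} = \sqrt{5 + 8 W}$ ($u{\left(W,b \right)} = \sqrt{\left(- 3 W + 11 W\right) + \left(9 - 4\right)} = \sqrt{8 W + 5} = \sqrt{5 + 8 W}$)
$u{\left(X{\left(4,-10 \right)},c \right)} + 35446 = \sqrt{5 + 8 \left(2 + 4^{2}\right)} + 35446 = \sqrt{5 + 8 \left(2 + 16\right)} + 35446 = \sqrt{5 + 8 \cdot 18} + 35446 = \sqrt{5 + 144} + 35446 = \sqrt{149} + 35446 = 35446 + \sqrt{149}$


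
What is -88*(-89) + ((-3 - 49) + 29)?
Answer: 7809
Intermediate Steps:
-88*(-89) + ((-3 - 49) + 29) = 7832 + (-52 + 29) = 7832 - 23 = 7809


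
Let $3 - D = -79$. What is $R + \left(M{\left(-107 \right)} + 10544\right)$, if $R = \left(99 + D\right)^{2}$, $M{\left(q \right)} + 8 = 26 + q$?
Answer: $43216$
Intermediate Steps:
$D = 82$ ($D = 3 - -79 = 3 + 79 = 82$)
$M{\left(q \right)} = 18 + q$ ($M{\left(q \right)} = -8 + \left(26 + q\right) = 18 + q$)
$R = 32761$ ($R = \left(99 + 82\right)^{2} = 181^{2} = 32761$)
$R + \left(M{\left(-107 \right)} + 10544\right) = 32761 + \left(\left(18 - 107\right) + 10544\right) = 32761 + \left(-89 + 10544\right) = 32761 + 10455 = 43216$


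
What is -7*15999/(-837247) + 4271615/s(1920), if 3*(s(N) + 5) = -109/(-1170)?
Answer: -12553150968836637/14602424927 ≈ -8.5966e+5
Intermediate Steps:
s(N) = -17441/3510 (s(N) = -5 + (-109/(-1170))/3 = -5 + (-109*(-1/1170))/3 = -5 + (1/3)*(109/1170) = -5 + 109/3510 = -17441/3510)
-7*15999/(-837247) + 4271615/s(1920) = -7*15999/(-837247) + 4271615/(-17441/3510) = -111993*(-1/837247) + 4271615*(-3510/17441) = 111993/837247 - 14993368650/17441 = -12553150968836637/14602424927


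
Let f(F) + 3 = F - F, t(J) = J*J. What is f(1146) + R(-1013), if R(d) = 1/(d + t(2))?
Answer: -3028/1009 ≈ -3.0010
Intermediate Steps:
t(J) = J²
R(d) = 1/(4 + d) (R(d) = 1/(d + 2²) = 1/(d + 4) = 1/(4 + d))
f(F) = -3 (f(F) = -3 + (F - F) = -3 + 0 = -3)
f(1146) + R(-1013) = -3 + 1/(4 - 1013) = -3 + 1/(-1009) = -3 - 1/1009 = -3028/1009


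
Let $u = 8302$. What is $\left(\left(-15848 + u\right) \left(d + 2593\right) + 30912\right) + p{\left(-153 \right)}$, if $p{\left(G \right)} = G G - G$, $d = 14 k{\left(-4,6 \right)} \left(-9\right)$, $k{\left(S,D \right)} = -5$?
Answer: $-24266284$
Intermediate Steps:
$d = 630$ ($d = 14 \left(-5\right) \left(-9\right) = \left(-70\right) \left(-9\right) = 630$)
$p{\left(G \right)} = G^{2} - G$
$\left(\left(-15848 + u\right) \left(d + 2593\right) + 30912\right) + p{\left(-153 \right)} = \left(\left(-15848 + 8302\right) \left(630 + 2593\right) + 30912\right) - 153 \left(-1 - 153\right) = \left(\left(-7546\right) 3223 + 30912\right) - -23562 = \left(-24320758 + 30912\right) + 23562 = -24289846 + 23562 = -24266284$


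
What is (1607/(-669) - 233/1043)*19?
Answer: -34807582/697767 ≈ -49.884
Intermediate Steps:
(1607/(-669) - 233/1043)*19 = (1607*(-1/669) - 233*1/1043)*19 = (-1607/669 - 233/1043)*19 = -1831978/697767*19 = -34807582/697767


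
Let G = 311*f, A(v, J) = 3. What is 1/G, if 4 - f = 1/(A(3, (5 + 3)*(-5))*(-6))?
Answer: 18/22703 ≈ 0.00079285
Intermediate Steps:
f = 73/18 (f = 4 - 1/(3*(-6)) = 4 - 1/(-18) = 4 - 1*(-1/18) = 4 + 1/18 = 73/18 ≈ 4.0556)
G = 22703/18 (G = 311*(73/18) = 22703/18 ≈ 1261.3)
1/G = 1/(22703/18) = 18/22703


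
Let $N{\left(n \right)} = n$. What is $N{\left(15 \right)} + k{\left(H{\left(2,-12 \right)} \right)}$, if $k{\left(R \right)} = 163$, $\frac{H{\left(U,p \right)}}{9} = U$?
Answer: $178$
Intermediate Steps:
$H{\left(U,p \right)} = 9 U$
$N{\left(15 \right)} + k{\left(H{\left(2,-12 \right)} \right)} = 15 + 163 = 178$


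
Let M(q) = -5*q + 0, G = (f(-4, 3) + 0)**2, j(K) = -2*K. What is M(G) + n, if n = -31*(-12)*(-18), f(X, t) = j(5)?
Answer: -7196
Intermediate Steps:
f(X, t) = -10 (f(X, t) = -2*5 = -10)
G = 100 (G = (-10 + 0)**2 = (-10)**2 = 100)
n = -6696 (n = 372*(-18) = -6696)
M(q) = -5*q
M(G) + n = -5*100 - 6696 = -500 - 6696 = -7196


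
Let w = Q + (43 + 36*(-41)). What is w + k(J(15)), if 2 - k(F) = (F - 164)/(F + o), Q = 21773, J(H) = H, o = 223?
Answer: 4841545/238 ≈ 20343.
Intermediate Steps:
k(F) = 2 - (-164 + F)/(223 + F) (k(F) = 2 - (F - 164)/(F + 223) = 2 - (-164 + F)/(223 + F))
w = 20340 (w = 21773 + (43 + 36*(-41)) = 21773 + (43 - 1476) = 21773 - 1433 = 20340)
w + k(J(15)) = 20340 + (610 + 15)/(223 + 15) = 20340 + 625/238 = 4841545/238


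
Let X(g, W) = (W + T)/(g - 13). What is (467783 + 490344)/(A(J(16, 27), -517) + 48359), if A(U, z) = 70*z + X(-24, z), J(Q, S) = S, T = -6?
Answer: 35450699/450776 ≈ 78.644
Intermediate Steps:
X(g, W) = (-6 + W)/(-13 + g) (X(g, W) = (W - 6)/(g - 13) = (-6 + W)/(-13 + g))
A(U, z) = 6/37 + 2589*z/37 (A(U, z) = 70*z + (-6 + z)/(-13 - 24) = 70*z + (-6 + z)/(-37) = 70*z - (-6 + z)/37 = 70*z + (6/37 - z/37) = 6/37 + 2589*z/37)
(467783 + 490344)/(A(J(16, 27), -517) + 48359) = (467783 + 490344)/((6/37 + (2589/37)*(-517)) + 48359) = 958127/((6/37 - 1338513/37) + 48359) = 958127/(-1338507/37 + 48359) = 958127/(450776/37) = 958127*(37/450776) = 35450699/450776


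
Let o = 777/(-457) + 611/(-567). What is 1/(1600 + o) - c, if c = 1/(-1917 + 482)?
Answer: 785706379/593904331090 ≈ 0.0013230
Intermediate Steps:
o = -719786/259119 (o = 777*(-1/457) + 611*(-1/567) = -777/457 - 611/567 = -719786/259119 ≈ -2.7778)
c = -1/1435 (c = 1/(-1435) = -1/1435 ≈ -0.00069686)
1/(1600 + o) - c = 1/(1600 - 719786/259119) - 1*(-1/1435) = 1/(413870614/259119) + 1/1435 = 259119/413870614 + 1/1435 = 785706379/593904331090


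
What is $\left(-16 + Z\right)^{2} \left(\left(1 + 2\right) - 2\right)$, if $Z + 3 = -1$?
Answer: $400$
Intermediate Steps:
$Z = -4$ ($Z = -3 - 1 = -4$)
$\left(-16 + Z\right)^{2} \left(\left(1 + 2\right) - 2\right) = \left(-16 - 4\right)^{2} \left(\left(1 + 2\right) - 2\right) = \left(-20\right)^{2} \left(3 - 2\right) = 400 \cdot 1 = 400$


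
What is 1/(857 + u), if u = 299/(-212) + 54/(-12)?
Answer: 212/180431 ≈ 0.0011750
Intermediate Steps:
u = -1253/212 (u = 299*(-1/212) + 54*(-1/12) = -299/212 - 9/2 = -1253/212 ≈ -5.9104)
1/(857 + u) = 1/(857 - 1253/212) = 1/(180431/212) = 212/180431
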